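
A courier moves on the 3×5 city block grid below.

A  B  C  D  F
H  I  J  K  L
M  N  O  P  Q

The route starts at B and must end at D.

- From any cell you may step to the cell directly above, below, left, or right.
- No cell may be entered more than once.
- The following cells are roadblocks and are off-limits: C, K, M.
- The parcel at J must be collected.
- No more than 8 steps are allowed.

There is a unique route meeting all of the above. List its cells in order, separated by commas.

Any route must reach J and still end at D within 8 moves, so the order of the required stops is forced.
Route from B: down 1 to I, right 1 to J, down 1 to O, right 2 to Q, up 2 to F, left 1 to D — 8 moves in all.
Check: all required cells visited; 8 ≤ 8 moves.

B, I, J, O, P, Q, L, F, D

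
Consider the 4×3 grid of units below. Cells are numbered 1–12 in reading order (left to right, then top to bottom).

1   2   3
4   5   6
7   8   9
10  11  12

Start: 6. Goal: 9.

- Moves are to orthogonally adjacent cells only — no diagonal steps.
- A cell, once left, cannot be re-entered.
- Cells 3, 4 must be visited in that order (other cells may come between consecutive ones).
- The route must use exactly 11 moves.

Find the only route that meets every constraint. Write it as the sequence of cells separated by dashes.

6 - 3 - 2 - 1 - 4 - 5 - 8 - 7 - 10 - 11 - 12 - 9

The waypoints must appear in the order 3, 4, with no cell reused.
Route from 6: up to 3, 2× left (reaching 1), down to 4, right to 5, down to 8, left to 7, down to 10, 2× right (reaching 12), up to 9 — 11 moves in all.
Check: order respected (3 at step 1, 4 at step 4); 11 moves as required.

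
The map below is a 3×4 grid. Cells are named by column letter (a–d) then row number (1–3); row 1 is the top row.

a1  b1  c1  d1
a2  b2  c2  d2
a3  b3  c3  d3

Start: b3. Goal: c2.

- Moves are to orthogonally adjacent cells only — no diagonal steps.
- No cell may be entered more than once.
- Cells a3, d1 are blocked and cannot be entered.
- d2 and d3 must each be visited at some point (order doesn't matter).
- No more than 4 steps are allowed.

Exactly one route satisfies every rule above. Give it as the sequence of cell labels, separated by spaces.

b3 c3 d3 d2 c2

The 4-move cap with required stops at d2, d3 leaves no slack for detours.
Route from b3: right 2 to d3, up 1 to d2, left 1 to c2 — 4 moves in all.
Check: all required cells visited; 4 ≤ 4 moves.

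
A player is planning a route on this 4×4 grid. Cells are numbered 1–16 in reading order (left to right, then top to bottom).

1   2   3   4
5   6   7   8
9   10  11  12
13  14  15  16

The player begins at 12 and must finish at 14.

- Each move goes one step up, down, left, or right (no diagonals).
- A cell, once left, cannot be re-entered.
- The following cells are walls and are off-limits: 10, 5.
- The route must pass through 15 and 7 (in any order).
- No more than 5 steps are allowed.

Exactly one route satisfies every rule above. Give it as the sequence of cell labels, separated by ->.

The budget equals the shortest possible length, so every move has to be on a shortest route through the required cells.
Route from 12: up to 8, left to 7, 2× down (reaching 15), left to 14 — 5 moves in all.
Check: all required cells visited; 5 ≤ 5 moves.

12 -> 8 -> 7 -> 11 -> 15 -> 14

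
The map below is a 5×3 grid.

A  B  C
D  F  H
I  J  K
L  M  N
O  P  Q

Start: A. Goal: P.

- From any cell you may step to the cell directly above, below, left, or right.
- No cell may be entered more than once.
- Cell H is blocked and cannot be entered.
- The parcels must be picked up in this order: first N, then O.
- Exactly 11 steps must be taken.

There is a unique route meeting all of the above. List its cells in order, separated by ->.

The waypoints must appear in the order N, O, with no cell reused.
Route from A: right to B, down to F, left to D, down to I, 2× right (reaching K), down to N, 2× left (reaching L), down to O, right to P — 11 moves in all.
Check: order respected (N at step 7, O at step 10); 11 moves as required.

A -> B -> F -> D -> I -> J -> K -> N -> M -> L -> O -> P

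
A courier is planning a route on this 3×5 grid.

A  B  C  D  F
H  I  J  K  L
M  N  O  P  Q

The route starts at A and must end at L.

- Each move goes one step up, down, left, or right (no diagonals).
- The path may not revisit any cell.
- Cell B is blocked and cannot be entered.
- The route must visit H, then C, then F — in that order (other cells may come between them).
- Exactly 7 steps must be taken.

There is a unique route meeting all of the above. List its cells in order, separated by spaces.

A H I J C D F L

The waypoints must appear in the order H, C, F, with no cell reused.
Route from A: down 1 to H, right 2 to J, up 1 to C, right 2 to F, down 1 to L — 7 moves in all.
Check: order respected (H at step 1, C at step 4, F at step 6); 7 moves as required.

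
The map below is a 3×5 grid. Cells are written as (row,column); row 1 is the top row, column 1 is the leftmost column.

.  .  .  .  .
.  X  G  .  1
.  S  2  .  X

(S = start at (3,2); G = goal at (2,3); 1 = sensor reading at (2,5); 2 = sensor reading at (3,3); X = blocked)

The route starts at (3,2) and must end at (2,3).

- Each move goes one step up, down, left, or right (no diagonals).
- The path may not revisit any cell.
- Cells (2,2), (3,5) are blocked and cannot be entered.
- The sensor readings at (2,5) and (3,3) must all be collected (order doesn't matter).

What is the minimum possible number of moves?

8

Any route passes through (2,5) and (3,3) in some order between (3,2) and (2,3). Summing Manhattan distances along each leg and taking the cheapest ordering ((3,2) → (3,3) → (2,5) → (2,3)) gives a lower bound of 1 + 3 + 2 = 6 moves.
The shortest route satisfying every rule uses 8 moves: (3,2) → (3,3) → (3,4) → (2,4) → (2,5) → (1,5) → (1,4) → (1,3) → (2,3).
The no-revisit rule (legs can't share cells) pushes the minimum above the 6-move bound; an exhaustive check rules out every length from 6 to 7, leaving 8 as the minimum.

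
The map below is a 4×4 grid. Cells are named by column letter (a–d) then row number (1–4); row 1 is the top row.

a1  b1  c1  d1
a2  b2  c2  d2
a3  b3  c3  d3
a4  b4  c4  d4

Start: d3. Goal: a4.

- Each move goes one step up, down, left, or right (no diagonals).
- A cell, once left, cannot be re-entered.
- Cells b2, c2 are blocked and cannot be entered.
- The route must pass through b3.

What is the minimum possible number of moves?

Any route passes through b3 somewhere between d3 and a4. Summing Manhattan distances along the two legs (d3 → b3 → a4) gives a lower bound of 2 + 2 = 4 moves.
A route of 4 moves achieves this: d3 → c3 → b3 → b4 → a4.
Since 4 matches the lower bound, it is optimal.

4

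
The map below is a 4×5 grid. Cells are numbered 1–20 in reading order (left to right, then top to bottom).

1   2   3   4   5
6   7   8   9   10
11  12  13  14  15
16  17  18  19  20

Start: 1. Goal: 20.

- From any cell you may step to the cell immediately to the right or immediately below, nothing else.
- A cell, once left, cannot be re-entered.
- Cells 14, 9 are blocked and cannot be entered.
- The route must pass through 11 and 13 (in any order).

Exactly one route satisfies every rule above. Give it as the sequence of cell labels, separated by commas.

1, 6, 11, 12, 13, 18, 19, 20

Moves only go right or down, so the column and row indices never decrease.
Route from 1: down 2 to 11, right 2 to 13, down 1 to 18, right 2 to 20 — 7 moves in all.
Check: all required cells visited.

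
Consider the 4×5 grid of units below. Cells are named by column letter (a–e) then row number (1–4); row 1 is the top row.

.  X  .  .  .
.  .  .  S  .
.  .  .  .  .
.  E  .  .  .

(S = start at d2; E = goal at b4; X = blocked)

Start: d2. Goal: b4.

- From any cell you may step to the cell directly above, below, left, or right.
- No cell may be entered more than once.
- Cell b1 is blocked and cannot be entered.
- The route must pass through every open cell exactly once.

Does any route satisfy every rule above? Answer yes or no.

Cell a1 has only one open neighbour but is neither the start nor the goal, so a Hamiltonian route would have to both enter and leave it through the same neighbour — impossible without revisiting.

no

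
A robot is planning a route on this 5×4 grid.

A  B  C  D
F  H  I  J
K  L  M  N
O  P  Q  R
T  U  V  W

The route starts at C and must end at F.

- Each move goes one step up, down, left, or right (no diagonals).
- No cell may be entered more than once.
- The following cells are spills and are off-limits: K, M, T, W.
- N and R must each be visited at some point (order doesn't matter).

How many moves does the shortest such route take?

Any route passes through N and R in some order between C and F. Summing Manhattan distances along each leg and taking the cheapest ordering (C → N → R → F) gives a lower bound of 3 + 1 + 5 = 9 moves.
A route of 9 moves achieves this: C → I → J → N → R → Q → P → L → H → F.
Since 9 matches the lower bound, it is optimal.

9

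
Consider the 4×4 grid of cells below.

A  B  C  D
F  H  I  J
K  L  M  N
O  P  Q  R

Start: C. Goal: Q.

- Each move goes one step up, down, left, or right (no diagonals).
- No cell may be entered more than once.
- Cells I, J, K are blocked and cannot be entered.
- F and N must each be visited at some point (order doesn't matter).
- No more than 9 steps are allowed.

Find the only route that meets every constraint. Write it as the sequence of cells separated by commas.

C, B, A, F, H, L, M, N, R, Q

The 9-move cap with required stops at F, N leaves no slack for detours.
Route from C: 2× left (reaching A), down to F, right to H, down to L, 2× right (reaching N), down to R, left to Q — 9 moves in all.
Check: all required cells visited; 9 ≤ 9 moves.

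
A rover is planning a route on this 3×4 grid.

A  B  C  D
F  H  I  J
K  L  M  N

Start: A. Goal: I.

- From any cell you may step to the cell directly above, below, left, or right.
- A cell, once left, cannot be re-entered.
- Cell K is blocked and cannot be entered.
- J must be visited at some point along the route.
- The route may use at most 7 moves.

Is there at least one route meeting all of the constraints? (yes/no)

One route that works: A → B → C → D → J → I.

yes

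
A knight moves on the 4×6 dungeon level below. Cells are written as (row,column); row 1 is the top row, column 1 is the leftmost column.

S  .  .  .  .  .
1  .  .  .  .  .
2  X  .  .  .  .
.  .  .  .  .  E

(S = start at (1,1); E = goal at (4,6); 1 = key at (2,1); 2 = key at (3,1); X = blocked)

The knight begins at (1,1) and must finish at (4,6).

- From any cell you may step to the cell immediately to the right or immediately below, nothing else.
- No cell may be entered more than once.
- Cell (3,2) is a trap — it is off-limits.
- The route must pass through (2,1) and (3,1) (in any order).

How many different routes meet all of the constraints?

A right/down-only route from (1,1) to (4,6) makes exactly 3 down-moves and 5 right-moves in some order.
With no other constraints that would be C(8,3) = 56 routes.
A monotone route can only reach the required cells in the order (2,1), (3,1), so split there and multiply the segment counts (each segment already excludes blocked cells): (1,1)→(2,1): 1; (2,1)→(3,1): 1; (3,1)→(4,6): 1; product = 1.
That gives 1 route.

1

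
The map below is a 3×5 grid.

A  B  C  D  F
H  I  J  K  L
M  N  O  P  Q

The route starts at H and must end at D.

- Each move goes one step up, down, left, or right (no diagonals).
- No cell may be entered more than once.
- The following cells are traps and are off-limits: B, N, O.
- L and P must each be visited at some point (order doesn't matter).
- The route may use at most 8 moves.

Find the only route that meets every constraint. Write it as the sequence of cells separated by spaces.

H I J K P Q L F D

The 8-move cap with required stops at L, P leaves no slack for detours.
Route from H: 3× right (reaching K), down to P, right to Q, 2× up (reaching F), left to D — 8 moves in all.
Check: all required cells visited; 8 ≤ 8 moves.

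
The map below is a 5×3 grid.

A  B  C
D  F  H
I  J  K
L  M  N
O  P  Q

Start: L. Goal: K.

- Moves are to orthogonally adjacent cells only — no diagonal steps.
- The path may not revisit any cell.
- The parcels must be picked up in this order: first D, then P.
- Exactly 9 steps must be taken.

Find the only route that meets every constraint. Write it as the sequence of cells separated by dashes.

L - I - D - F - J - M - P - Q - N - K

The waypoints must appear in the order D, P, with no cell reused.
Route from L: up 2 to D, right 1 to F, down 3 to P, right 1 to Q, up 2 to K — 9 moves in all.
Check: order respected (D at step 2, P at step 6); 9 moves as required.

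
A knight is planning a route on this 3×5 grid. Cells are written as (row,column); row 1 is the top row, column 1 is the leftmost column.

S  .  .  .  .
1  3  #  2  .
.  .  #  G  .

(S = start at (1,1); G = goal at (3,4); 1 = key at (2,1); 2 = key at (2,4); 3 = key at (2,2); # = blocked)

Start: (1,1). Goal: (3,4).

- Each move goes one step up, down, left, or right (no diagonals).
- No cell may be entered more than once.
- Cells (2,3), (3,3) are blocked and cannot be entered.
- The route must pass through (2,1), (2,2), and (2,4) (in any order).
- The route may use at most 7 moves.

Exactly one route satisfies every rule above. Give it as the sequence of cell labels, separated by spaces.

(1,1) (2,1) (2,2) (1,2) (1,3) (1,4) (2,4) (3,4)

The budget equals the shortest possible length, so every move has to be on a shortest route through the required cells.
Route from (1,1): down 1 to (2,1), right 1 to (2,2), up 1 to (1,2), right 2 to (1,4), down 2 to (3,4) — 7 moves in all.
Check: all required cells visited; 7 ≤ 7 moves.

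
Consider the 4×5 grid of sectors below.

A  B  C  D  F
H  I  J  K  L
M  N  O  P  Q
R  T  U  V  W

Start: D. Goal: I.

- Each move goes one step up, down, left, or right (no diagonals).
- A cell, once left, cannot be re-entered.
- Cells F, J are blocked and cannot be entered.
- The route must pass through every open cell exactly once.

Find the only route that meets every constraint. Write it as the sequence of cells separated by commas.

D, C, B, A, H, M, R, T, U, V, W, Q, L, K, P, O, N, I

Need to visit all 18 open cells exactly once, starting at D and ending at I.
Cell R has only two open neighbours (M and T), so the path must pass straight through it: one of those is the cell it's entered from and the other is where it exits.
Route from D: 3× left (reaching A), 3× down (reaching R), 4× right (reaching W), 2× up (reaching L), left to K, down to P, 2× left (reaching N), up to I — 17 moves in all.
Check: all 18 open cells covered.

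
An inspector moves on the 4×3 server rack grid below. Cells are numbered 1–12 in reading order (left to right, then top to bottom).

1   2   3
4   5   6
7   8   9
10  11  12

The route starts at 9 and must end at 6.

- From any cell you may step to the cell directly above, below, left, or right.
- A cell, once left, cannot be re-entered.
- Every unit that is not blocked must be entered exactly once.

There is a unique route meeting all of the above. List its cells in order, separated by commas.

Need to visit all 12 open cells exactly once, starting at 9 and ending at 6.
Cell 10 has only two open neighbours (7 and 11), so the path must pass straight through it: one of those is the cell it's entered from and the other is where it exits.
Route from 9: down to 12, 2× left (reaching 10), up to 7, right to 8, up to 5, left to 4, up to 1, 2× right (reaching 3), down to 6 — 11 moves in all.
Check: all 12 open cells covered.

9, 12, 11, 10, 7, 8, 5, 4, 1, 2, 3, 6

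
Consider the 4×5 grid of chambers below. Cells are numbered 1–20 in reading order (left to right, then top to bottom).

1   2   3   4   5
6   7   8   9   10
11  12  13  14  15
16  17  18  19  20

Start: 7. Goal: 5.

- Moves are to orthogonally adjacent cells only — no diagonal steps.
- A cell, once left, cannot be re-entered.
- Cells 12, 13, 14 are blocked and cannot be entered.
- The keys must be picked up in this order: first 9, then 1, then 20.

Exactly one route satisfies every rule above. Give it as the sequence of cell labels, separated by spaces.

The waypoints must appear in the order 9, 1, 20, with no cell reused.
Route from 7: right 2 to 9, up 1 to 4, left 3 to 1, down 3 to 16, right 4 to 20, up 3 to 5 — 16 moves in all.
Check: order respected (9 at step 2, 1 at step 6, 20 at step 13).

7 8 9 4 3 2 1 6 11 16 17 18 19 20 15 10 5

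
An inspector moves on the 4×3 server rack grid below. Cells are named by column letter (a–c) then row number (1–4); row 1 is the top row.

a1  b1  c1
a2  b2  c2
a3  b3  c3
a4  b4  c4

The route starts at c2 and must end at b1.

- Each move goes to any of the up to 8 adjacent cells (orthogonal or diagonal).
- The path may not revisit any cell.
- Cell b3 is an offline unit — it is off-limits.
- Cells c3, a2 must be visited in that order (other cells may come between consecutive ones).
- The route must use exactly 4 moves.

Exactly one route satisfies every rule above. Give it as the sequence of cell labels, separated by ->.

c2 -> c3 -> b2 -> a2 -> b1

The waypoints must appear in the order c3, a2, with no cell reused.
Route from c2: down 1 to c3, up-left 1 to b2, left 1 to a2, up-right 1 to b1 — 4 moves in all.
Check: order respected (c3 at step 1, a2 at step 3); 4 moves as required.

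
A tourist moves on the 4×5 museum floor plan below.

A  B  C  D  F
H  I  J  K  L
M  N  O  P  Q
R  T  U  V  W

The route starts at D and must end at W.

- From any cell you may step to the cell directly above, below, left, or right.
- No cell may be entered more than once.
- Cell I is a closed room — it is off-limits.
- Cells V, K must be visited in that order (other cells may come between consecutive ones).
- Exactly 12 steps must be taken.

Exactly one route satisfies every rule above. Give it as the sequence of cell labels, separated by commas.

D, C, J, O, N, T, U, V, P, K, L, Q, W

The waypoints must appear in the order V, K, with no cell reused.
Route from D: left 1 to C, down 2 to O, left 1 to N, down 1 to T, right 2 to V, up 2 to K, right 1 to L, down 2 to W — 12 moves in all.
Check: order respected (V at step 7, K at step 9); 12 moves as required.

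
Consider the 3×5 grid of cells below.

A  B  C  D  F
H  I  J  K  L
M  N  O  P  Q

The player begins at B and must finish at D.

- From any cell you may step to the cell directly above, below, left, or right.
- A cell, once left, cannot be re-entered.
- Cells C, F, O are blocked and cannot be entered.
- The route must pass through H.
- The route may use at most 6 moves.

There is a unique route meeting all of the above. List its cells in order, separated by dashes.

Any route must reach H and still end at D within 6 moves, so the order of the required stops is forced.
Route from B: left to A, down to H, 3× right (reaching K), up to D — 6 moves in all.
Check: all required cells visited; 6 ≤ 6 moves.

B - A - H - I - J - K - D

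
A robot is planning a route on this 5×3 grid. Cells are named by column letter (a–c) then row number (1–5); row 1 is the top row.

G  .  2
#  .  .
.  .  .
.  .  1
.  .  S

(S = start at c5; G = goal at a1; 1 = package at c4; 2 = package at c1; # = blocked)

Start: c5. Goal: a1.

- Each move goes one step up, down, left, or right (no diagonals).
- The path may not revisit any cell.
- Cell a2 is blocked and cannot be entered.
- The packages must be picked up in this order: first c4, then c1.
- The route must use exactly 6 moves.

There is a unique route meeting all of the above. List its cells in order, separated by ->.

c5 -> c4 -> c3 -> c2 -> c1 -> b1 -> a1

The waypoints must appear in the order c4, c1, with no cell reused.
Route from c5: 4× up (reaching c1), 2× left (reaching a1) — 6 moves in all.
Check: order respected (1 at step 1, 2 at step 4); 6 moves as required.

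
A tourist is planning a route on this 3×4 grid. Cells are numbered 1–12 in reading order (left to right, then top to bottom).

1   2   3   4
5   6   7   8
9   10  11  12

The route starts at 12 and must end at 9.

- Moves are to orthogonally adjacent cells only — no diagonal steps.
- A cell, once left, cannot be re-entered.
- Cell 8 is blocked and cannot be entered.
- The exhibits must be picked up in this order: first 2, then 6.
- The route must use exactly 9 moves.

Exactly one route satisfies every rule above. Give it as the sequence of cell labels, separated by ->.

12 -> 11 -> 7 -> 3 -> 2 -> 1 -> 5 -> 6 -> 10 -> 9

The waypoints must appear in the order 2, 6, with no cell reused.
Route from 12: left to 11, 2× up (reaching 3), 2× left (reaching 1), down to 5, right to 6, down to 10, left to 9 — 9 moves in all.
Check: order respected (2 at step 4, 6 at step 7); 9 moves as required.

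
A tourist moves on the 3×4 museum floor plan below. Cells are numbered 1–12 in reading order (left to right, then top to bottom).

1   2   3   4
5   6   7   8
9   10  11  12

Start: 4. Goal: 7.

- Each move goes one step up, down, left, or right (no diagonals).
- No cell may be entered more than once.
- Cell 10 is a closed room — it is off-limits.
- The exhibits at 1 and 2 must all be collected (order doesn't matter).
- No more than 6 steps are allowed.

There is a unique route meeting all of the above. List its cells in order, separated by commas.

Any route must reach 1 and 2 and still end at 7 within 6 moves, so the order of the required stops is forced.
Route from 4: 3× left (reaching 1), down to 5, 2× right (reaching 7) — 6 moves in all.
Check: all required cells visited; 6 ≤ 6 moves.

4, 3, 2, 1, 5, 6, 7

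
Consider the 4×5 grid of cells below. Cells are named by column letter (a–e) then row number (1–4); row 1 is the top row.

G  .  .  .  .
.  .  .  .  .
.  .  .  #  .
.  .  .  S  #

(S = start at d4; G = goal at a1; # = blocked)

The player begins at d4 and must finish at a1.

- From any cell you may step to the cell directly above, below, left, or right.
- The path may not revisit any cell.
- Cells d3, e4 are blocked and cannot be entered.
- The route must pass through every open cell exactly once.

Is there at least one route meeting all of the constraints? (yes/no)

no

Cell e3 has only one open neighbour but is neither the start nor the goal, so a Hamiltonian route would have to both enter and leave it through the same neighbour — impossible without revisiting.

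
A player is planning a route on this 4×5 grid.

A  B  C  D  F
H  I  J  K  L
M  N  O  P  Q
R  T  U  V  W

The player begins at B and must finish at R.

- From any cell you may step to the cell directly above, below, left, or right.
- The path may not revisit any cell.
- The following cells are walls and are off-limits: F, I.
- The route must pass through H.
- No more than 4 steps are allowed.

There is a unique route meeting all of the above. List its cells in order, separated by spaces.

The budget equals the shortest possible length, so every move has to be on a shortest route through the required cells.
Route from B: left to A, 3× down (reaching R) — 4 moves in all.
Check: all required cells visited; 4 ≤ 4 moves.

B A H M R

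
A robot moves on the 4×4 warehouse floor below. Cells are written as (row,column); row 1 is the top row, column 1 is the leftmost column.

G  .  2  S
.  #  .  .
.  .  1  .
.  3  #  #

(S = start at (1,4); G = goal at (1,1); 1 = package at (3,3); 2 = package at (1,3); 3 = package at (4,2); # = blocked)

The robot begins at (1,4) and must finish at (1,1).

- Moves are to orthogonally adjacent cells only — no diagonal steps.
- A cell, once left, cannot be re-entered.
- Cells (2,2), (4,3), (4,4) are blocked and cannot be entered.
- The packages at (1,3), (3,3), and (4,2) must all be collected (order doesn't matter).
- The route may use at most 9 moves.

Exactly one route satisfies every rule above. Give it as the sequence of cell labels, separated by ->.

(1,4) -> (1,3) -> (2,3) -> (3,3) -> (3,2) -> (4,2) -> (4,1) -> (3,1) -> (2,1) -> (1,1)

The 9-move cap with required stops at (1,3), (3,3), (4,2) leaves no slack for detours.
Route from (1,4): left 1 to (1,3), down 2 to (3,3), left 1 to (3,2), down 1 to (4,2), left 1 to (4,1), up 3 to (1,1) — 9 moves in all.
Check: all required cells visited; 9 ≤ 9 moves.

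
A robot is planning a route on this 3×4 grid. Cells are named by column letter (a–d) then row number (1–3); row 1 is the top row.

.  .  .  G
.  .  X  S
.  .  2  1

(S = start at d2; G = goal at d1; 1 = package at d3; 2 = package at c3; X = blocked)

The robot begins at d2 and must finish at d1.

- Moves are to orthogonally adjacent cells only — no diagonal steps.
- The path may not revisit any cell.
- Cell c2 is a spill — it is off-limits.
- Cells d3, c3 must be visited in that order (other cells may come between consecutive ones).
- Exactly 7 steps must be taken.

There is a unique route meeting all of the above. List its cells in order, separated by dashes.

d2 - d3 - c3 - b3 - b2 - b1 - c1 - d1

The waypoints must appear in the order d3, c3, with no cell reused.
Route from d2: down 1 to d3, left 2 to b3, up 2 to b1, right 2 to d1 — 7 moves in all.
Check: order respected (1 at step 1, 2 at step 2); 7 moves as required.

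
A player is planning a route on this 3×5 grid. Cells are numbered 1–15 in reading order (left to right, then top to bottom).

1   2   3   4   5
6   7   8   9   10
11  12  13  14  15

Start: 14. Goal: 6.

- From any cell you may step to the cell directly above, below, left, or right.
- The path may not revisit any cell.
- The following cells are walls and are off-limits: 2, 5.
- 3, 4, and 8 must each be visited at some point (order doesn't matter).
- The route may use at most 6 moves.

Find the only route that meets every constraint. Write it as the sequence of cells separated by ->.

Any route must reach 3, 4, and 8 and still end at 6 within 6 moves, so the order of the required stops is forced.
Route from 14: 2× up (reaching 4), left to 3, down to 8, 2× left (reaching 6) — 6 moves in all.
Check: all required cells visited; 6 ≤ 6 moves.

14 -> 9 -> 4 -> 3 -> 8 -> 7 -> 6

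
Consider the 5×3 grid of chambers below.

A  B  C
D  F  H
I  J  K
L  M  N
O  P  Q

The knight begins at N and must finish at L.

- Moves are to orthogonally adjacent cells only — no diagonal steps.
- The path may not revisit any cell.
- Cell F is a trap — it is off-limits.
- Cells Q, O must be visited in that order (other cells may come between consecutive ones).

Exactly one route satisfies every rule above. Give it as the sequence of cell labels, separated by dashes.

The waypoints must appear in the order Q, O, with no cell reused.
Route from N: down 1 to Q, left 2 to O, up 1 to L — 4 moves in all.
Check: order respected (Q at step 1, O at step 3).

N - Q - P - O - L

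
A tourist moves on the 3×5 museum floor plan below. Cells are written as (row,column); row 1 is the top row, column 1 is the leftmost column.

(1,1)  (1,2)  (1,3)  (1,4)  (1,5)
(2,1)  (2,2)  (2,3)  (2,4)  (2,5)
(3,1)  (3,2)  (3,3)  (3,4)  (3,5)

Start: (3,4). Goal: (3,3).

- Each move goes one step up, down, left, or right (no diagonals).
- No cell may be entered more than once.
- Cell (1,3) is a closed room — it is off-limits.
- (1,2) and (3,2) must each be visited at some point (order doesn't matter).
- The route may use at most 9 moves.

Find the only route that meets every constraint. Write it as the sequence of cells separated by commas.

The 9-move cap with required stops at (1,2), (3,2) leaves no slack for detours.
Route from (3,4): up to (2,4), 2× left (reaching (2,2)), up to (1,2), left to (1,1), 2× down (reaching (3,1)), 2× right (reaching (3,3)) — 9 moves in all.
Check: all required cells visited; 9 ≤ 9 moves.

(3,4), (2,4), (2,3), (2,2), (1,2), (1,1), (2,1), (3,1), (3,2), (3,3)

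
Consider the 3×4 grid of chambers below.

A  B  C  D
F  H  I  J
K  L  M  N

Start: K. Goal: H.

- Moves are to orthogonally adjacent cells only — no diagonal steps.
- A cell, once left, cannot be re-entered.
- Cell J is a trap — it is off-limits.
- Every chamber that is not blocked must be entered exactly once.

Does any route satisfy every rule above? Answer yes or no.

Cell D has only one open neighbour but is neither the start nor the goal, so a Hamiltonian route would have to both enter and leave it through the same neighbour — impossible without revisiting.

no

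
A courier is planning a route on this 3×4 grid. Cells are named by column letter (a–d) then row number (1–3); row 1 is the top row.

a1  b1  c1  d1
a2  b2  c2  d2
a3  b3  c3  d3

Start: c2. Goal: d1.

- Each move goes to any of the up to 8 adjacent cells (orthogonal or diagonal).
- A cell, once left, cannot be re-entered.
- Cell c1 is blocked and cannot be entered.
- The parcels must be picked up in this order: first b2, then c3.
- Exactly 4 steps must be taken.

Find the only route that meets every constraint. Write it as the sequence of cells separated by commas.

The waypoints must appear in the order b2, c3, with no cell reused.
Route from c2: left to b2, down-right to c3, up-right to d2, up to d1 — 4 moves in all.
Check: order respected (b2 at step 1, c3 at step 2); 4 moves as required.

c2, b2, c3, d2, d1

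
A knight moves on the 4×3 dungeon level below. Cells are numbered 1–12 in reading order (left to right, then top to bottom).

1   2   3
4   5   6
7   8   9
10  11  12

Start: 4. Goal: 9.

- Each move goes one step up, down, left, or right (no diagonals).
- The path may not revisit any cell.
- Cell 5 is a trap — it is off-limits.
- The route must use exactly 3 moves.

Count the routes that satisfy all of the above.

Need simple routes of exactly 3 moves from 4 to 9 (Manhattan distance 3, so 0 moves are spent on a detour and 0 undoing it).
Enumerating: 4 7 8 9.
That gives 1 route.

1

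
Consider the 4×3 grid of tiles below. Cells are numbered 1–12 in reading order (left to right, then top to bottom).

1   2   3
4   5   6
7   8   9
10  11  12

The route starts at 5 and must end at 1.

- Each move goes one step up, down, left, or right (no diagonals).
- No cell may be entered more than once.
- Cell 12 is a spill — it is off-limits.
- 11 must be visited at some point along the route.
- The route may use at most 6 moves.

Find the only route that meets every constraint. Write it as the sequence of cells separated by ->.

Any route must reach 11 and still end at 1 within 6 moves, so the order of the required stops is forced.
Route from 5: down 2 to 11, left 1 to 10, up 3 to 1 — 6 moves in all.
Check: all required cells visited; 6 ≤ 6 moves.

5 -> 8 -> 11 -> 10 -> 7 -> 4 -> 1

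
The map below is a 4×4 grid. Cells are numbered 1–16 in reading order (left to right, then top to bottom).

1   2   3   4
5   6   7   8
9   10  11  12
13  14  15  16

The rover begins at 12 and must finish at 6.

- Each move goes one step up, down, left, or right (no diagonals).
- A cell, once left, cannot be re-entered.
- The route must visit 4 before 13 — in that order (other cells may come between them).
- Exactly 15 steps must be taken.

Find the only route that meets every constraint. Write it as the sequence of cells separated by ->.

The waypoints must appear in the order 4, 13, with no cell reused.
Route from 12: down to 16, left to 15, 2× up (reaching 7), right to 8, up to 4, 3× left (reaching 1), 3× down (reaching 13), right to 14, 2× up (reaching 6) — 15 moves in all.
Check: order respected (4 at step 6, 13 at step 12); 15 moves as required.

12 -> 16 -> 15 -> 11 -> 7 -> 8 -> 4 -> 3 -> 2 -> 1 -> 5 -> 9 -> 13 -> 14 -> 10 -> 6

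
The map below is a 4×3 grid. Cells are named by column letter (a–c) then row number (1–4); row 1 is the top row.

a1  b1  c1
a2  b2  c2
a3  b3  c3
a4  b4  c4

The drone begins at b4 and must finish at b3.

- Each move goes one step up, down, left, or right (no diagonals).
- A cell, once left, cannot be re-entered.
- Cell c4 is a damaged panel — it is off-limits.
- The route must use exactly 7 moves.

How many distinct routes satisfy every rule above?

Need simple routes of exactly 7 moves from b4 to b3 (Manhattan distance 1, so 3 moves are spent on a detour and 3 undoing it).
Enumerating: b4 a4 a3 a2 a1 b1 b2 b3 | b4 a4 a3 a2 b2 c2 c3 b3.
That gives 2 routes.

2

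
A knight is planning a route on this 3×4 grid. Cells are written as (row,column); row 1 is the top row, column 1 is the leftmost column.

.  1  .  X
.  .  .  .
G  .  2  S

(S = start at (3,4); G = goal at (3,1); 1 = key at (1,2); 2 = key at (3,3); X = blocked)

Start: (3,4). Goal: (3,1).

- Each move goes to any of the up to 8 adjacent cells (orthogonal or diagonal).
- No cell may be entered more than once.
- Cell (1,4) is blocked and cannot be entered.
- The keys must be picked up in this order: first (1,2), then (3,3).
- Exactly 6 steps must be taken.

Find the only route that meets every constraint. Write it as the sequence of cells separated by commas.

(3,4), (2,3), (1,2), (2,2), (3,3), (3,2), (3,1)

The waypoints must appear in the order (1,2), (3,3), with no cell reused.
Route from (3,4): 2× up-left (reaching (1,2)), down to (2,2), down-right to (3,3), 2× left (reaching (3,1)) — 6 moves in all.
Check: order respected (1 at step 2, 2 at step 4); 6 moves as required.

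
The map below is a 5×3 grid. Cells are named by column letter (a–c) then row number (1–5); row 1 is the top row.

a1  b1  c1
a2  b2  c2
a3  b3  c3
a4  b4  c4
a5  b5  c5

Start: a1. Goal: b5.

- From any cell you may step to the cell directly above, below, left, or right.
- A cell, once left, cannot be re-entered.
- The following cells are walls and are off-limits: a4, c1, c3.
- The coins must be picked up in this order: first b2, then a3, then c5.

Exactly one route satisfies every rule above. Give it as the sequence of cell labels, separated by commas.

a1, b1, b2, a2, a3, b3, b4, c4, c5, b5

The waypoints must appear in the order b2, a3, c5, with no cell reused.
Route from a1: right to b1, down to b2, left to a2, down to a3, right to b3, down to b4, right to c4, down to c5, left to b5 — 9 moves in all.
Check: order respected (b2 at step 2, a3 at step 4, c5 at step 8).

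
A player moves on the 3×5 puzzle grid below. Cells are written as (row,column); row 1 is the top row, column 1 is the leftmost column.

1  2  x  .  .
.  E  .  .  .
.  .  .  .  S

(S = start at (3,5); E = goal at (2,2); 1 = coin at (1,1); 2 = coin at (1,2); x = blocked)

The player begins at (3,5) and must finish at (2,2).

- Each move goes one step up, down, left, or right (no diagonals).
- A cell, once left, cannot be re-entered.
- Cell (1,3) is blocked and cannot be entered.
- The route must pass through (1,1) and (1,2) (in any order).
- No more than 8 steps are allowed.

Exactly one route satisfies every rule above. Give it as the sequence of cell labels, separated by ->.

(3,5) -> (3,4) -> (3,3) -> (3,2) -> (3,1) -> (2,1) -> (1,1) -> (1,2) -> (2,2)

The budget equals the shortest possible length, so every move has to be on a shortest route through the required cells.
Route from (3,5): left 4 to (3,1), up 2 to (1,1), right 1 to (1,2), down 1 to (2,2) — 8 moves in all.
Check: all required cells visited; 8 ≤ 8 moves.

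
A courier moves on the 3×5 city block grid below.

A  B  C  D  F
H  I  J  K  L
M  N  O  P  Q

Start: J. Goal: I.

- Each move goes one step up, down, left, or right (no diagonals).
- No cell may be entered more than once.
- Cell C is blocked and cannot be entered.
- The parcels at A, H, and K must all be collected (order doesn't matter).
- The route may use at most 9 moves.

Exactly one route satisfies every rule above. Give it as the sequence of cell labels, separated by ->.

Any route must reach A, H, and K and still end at I within 9 moves, so the order of the required stops is forced.
Route from J: right 1 to K, down 1 to P, left 3 to M, up 2 to A, right 1 to B, down 1 to I — 9 moves in all.
Check: all required cells visited; 9 ≤ 9 moves.

J -> K -> P -> O -> N -> M -> H -> A -> B -> I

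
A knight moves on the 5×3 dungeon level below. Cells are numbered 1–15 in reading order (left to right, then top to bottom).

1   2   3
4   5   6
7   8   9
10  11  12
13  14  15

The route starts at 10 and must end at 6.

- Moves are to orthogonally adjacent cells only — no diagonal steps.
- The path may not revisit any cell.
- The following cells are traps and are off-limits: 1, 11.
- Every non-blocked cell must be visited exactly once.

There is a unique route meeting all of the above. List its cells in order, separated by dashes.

Need to visit all 13 open cells exactly once, starting at 10 and ending at 6.
Route from 10: down 1 to 13, right 2 to 15, up 2 to 9, left 2 to 7, up 1 to 4, right 1 to 5, up 1 to 2, right 1 to 3, down 1 to 6 — 12 moves in all.
Check: all 13 open cells covered.

10 - 13 - 14 - 15 - 12 - 9 - 8 - 7 - 4 - 5 - 2 - 3 - 6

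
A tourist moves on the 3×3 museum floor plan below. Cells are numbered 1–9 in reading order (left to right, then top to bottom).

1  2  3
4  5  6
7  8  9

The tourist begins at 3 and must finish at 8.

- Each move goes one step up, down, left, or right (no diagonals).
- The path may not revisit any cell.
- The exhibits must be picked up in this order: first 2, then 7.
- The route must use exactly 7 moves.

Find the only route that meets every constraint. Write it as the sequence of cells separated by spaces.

The waypoints must appear in the order 2, 7, with no cell reused.
Route from 3: down to 6, left to 5, up to 2, left to 1, 2× down (reaching 7), right to 8 — 7 moves in all.
Check: order respected (2 at step 3, 7 at step 6); 7 moves as required.

3 6 5 2 1 4 7 8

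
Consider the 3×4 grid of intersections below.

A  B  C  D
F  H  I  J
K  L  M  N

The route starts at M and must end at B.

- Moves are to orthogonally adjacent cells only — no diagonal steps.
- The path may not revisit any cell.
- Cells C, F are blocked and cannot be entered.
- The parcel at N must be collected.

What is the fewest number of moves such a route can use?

5

Any route passes through N somewhere between M and B. Summing Manhattan distances along the two legs (M → N → B) gives a lower bound of 1 + 4 = 5 moves.
A route of 5 moves achieves this: M → N → J → I → H → B.
Since 5 matches the lower bound, it is optimal.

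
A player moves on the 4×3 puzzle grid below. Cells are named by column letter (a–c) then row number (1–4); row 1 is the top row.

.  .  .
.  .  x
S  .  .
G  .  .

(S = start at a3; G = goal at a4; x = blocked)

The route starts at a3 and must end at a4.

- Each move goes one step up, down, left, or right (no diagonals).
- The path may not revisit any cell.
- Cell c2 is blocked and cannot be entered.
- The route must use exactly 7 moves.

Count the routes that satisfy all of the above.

2

Need simple routes of exactly 7 moves from a3 to a4 (Manhattan distance 1, so 3 moves are spent on a detour and 3 undoing it).
Enumerating: a3 a2 a1 b1 b2 b3 b4 a4 | a3 a2 b2 b3 c3 c4 b4 a4.
That gives 2 routes.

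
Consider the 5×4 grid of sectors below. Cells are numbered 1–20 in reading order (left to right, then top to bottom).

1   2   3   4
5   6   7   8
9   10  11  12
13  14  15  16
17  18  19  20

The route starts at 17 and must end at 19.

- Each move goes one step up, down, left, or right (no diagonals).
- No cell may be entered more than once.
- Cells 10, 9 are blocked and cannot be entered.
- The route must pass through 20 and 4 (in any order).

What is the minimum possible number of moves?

Any route passes through 20 and 4 in some order between 17 and 19. Summing Manhattan distances along each leg and taking the cheapest ordering (17 → 20 → 4 → 19) gives a lower bound of 3 + 4 + 5 = 12 moves.
A route of 12 moves achieves this: 17 → 13 → 14 → 15 → 11 → 7 → 3 → 4 → 8 → 12 → 16 → 20 → 19.
Since 12 matches the lower bound, it is optimal.

12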